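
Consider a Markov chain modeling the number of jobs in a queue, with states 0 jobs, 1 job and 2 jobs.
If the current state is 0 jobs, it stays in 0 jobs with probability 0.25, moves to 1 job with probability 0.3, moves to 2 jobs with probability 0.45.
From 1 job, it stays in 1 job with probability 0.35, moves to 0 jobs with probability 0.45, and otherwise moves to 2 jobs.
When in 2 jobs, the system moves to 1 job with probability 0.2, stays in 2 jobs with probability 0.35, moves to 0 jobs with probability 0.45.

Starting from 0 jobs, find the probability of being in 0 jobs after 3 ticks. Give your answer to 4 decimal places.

Propagate the distribution vector 3 ticks from 0 jobs.
After 0 ticks: (1.0000, 0.0000, 0.0000)
After 1 tick: (0.2500, 0.3000, 0.4500)
After 2 ticks: (0.4000, 0.2700, 0.3300)
After 3 ticks: (0.3700, 0.2805, 0.3495)
P(in 0 jobs after 3 ticks) = 0.3700

0.3700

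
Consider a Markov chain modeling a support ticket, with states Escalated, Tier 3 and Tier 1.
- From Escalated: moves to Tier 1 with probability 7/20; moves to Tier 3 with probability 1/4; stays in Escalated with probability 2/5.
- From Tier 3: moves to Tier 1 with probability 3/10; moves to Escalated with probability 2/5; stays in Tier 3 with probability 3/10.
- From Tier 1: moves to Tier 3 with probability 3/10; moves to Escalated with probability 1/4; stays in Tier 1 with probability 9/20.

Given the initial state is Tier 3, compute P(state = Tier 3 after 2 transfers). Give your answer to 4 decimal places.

0.2800

Sum over the intermediate state after 1 transfer:
P = P(Tier 3→Escalated)·P(Escalated→Tier 3) + P(Tier 3→Tier 3)·P(Tier 3→Tier 3) + P(Tier 3→Tier 1)·P(Tier 1→Tier 3)
  = 0.4×0.25 + 0.3×0.3 + 0.3×0.3
  = 0.1000 + 0.0900 + 0.0900 = 0.2800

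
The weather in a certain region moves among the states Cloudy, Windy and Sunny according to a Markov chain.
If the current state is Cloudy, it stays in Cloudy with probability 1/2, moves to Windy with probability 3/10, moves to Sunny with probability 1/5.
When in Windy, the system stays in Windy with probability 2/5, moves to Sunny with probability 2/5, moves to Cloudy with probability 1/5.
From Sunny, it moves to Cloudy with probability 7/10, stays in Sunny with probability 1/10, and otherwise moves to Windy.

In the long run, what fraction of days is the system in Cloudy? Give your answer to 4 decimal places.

Let the stationary distribution be π with π = πP and π_1 + π_2 + π_3 = 1.
π_1 = 0.5·π_1 + 0.2·π_2 + 0.7·π_3
π_2 = 0.3·π_1 + 0.4·π_2 + 0.2·π_3
Solving with the normalization constraint gives π = (0.4554, 0.3069, 0.2376).
So the stationary probability of Cloudy is 0.4554.

0.4554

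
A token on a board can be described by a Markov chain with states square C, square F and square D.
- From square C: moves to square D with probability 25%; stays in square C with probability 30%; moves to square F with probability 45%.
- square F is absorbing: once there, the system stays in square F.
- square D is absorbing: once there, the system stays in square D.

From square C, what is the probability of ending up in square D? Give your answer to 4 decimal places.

0.3571

Let h(s) be the probability of absorption at square D starting from transient state s. Then h(square D) = 1 and h(square F) = 0. By first-step analysis:
h(square C) = 0.3·h(square C) + 0.45·0 + 0.25·1
Solving: h(square C) = 0.3571.
Starting from square C, the probability is 0.3571.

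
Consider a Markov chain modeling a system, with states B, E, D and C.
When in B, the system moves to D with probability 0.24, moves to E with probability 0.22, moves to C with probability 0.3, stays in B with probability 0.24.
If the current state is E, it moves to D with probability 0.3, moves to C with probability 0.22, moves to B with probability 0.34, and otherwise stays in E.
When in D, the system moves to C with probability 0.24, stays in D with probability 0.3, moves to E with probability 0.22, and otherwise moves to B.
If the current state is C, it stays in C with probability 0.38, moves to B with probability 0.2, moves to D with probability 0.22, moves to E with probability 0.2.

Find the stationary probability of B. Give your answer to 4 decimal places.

Let the stationary distribution be π with π = πP and π_1 + π_2 + π_3 + π_4 = 1.
π_1 = 0.24·π_1 + 0.34·π_2 + 0.24·π_3 + 0.2·π_4
π_2 = 0.22·π_1 + 0.14·π_2 + 0.22·π_3 + 0.2·π_4
π_3 = 0.24·π_1 + 0.3·π_2 + 0.3·π_3 + 0.22·π_4
Solving with the normalization constraint gives π = (0.2482, 0.1983, 0.2618, 0.2918).
So the stationary probability of B is 0.2482.

0.2482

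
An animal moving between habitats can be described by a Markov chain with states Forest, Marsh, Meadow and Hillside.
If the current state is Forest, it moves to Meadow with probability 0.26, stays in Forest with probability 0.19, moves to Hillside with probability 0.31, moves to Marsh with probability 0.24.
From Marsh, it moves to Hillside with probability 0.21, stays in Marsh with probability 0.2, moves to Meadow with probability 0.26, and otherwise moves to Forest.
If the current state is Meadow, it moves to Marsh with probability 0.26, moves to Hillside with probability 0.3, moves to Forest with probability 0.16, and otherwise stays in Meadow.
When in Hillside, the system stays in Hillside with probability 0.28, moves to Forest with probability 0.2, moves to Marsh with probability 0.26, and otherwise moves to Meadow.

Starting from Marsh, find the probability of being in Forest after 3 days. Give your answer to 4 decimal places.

0.2187

Propagate the distribution vector 3 days from Marsh.
After 0 days: (0.0000, 1.0000, 0.0000, 0.0000)
After 1 day: (0.3300, 0.2000, 0.2600, 0.2100)
After 2 days: (0.2123, 0.2414, 0.2652, 0.2811)
After 3 days: (0.2187, 0.2413, 0.2653, 0.2748)
P(in Forest after 3 days) = 0.2187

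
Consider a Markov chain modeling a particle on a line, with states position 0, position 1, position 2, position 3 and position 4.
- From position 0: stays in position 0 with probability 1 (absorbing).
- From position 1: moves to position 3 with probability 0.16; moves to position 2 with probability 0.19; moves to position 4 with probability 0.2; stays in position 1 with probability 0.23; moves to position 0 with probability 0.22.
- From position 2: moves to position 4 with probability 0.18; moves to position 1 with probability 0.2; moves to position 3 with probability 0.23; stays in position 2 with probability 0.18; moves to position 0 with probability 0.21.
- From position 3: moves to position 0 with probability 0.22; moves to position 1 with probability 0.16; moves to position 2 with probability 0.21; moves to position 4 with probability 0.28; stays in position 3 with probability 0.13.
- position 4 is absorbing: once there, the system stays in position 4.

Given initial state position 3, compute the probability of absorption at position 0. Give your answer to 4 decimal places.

Let h(s) be the probability of absorption at position 0 starting from transient state s. Then h(position 0) = 1 and h(position 4) = 0. By first-step analysis:
h(position 1) = 0.22·1 + 0.23·h(position 1) + 0.19·h(position 2) + 0.16·h(position 3) + 0.2·0
h(position 2) = 0.21·1 + 0.2·h(position 1) + 0.18·h(position 2) + 0.23·h(position 3) + 0.18·0
h(position 3) = 0.22·1 + 0.16·h(position 1) + 0.21·h(position 2) + 0.13·h(position 3) + 0.28·0
Solving: h(position 1) = 0.5099, h(position 2) = 0.5124, h(position 3) = 0.4703.
Starting from position 3, the probability is 0.4703.

0.4703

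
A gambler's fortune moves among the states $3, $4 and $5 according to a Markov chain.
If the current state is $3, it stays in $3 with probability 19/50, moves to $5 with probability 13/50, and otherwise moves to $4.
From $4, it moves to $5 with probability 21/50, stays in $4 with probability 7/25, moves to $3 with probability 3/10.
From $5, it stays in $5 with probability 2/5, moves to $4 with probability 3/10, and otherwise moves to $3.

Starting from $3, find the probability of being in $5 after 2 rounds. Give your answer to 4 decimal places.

0.3540

Sum over the intermediate state after 1 round:
P = P($3→$3)·P($3→$5) + P($3→$4)·P($4→$5) + P($3→$5)·P($5→$5)
  = 0.38×0.26 + 0.36×0.42 + 0.26×0.4
  = 0.0988 + 0.1512 + 0.1040 = 0.3540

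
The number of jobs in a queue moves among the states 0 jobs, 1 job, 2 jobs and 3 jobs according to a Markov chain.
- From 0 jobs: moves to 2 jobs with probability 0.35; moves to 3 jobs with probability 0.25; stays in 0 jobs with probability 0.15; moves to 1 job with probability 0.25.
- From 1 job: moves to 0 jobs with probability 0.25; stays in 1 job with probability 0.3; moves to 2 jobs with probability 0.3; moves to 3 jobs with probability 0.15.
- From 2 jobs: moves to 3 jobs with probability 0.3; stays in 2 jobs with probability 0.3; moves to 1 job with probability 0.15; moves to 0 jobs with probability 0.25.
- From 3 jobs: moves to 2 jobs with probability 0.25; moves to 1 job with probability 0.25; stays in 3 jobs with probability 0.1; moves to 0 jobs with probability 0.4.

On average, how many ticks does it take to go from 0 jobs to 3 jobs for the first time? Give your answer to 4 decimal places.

4.1119

Let t(s) be the expected number of ticks to first reach 3 jobs from state s, with t(3 jobs) = 0. Conditioning on the first tick:
t(0 jobs) = 1 + 0.15·t(0 jobs) + 0.25·t(1 job) + 0.35·t(2 jobs)
t(1 job) = 1 + 0.25·t(0 jobs) + 0.3·t(1 job) + 0.3·t(2 jobs)
t(2 jobs) = 1 + 0.25·t(0 jobs) + 0.15·t(1 job) + 0.3·t(2 jobs)
Solving: t(0 jobs) = 4.1119, t(1 job) = 4.5572, t(2 jobs) = 3.8736.
Expected ticks from 0 jobs to 3 jobs: 4.1119.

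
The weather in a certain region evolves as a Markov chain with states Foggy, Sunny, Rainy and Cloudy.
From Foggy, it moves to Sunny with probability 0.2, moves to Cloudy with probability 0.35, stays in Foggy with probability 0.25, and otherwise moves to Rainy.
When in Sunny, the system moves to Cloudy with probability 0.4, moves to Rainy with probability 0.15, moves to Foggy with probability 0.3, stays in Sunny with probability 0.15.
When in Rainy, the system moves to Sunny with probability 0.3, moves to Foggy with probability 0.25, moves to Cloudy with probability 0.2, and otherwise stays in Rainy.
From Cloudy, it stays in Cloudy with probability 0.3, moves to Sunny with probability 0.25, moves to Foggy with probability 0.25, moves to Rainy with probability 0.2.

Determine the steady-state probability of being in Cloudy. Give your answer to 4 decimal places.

0.3156

Let the stationary distribution be π with π = πP and π_1 + π_2 + π_3 + π_4 = 1.
π_1 = 0.25·π_1 + 0.3·π_2 + 0.25·π_3 + 0.25·π_4
π_2 = 0.2·π_1 + 0.15·π_2 + 0.3·π_3 + 0.25·π_4
π_3 = 0.2·π_1 + 0.15·π_2 + 0.25·π_3 + 0.2·π_4
Solving with the normalization constraint gives π = (0.2612, 0.2244, 0.1987, 0.3156).
So the stationary probability of Cloudy is 0.3156.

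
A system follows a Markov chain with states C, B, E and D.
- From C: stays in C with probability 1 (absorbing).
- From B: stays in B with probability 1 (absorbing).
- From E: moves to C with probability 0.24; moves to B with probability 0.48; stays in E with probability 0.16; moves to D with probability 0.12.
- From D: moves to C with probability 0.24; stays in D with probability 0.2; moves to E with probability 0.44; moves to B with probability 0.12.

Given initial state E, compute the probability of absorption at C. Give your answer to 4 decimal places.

0.3566

Let h(s) be the probability of absorption at C starting from transient state s. Then h(C) = 1 and h(B) = 0. By first-step analysis:
h(E) = 0.24·1 + 0.48·0 + 0.16·h(E) + 0.12·h(D)
h(D) = 0.24·1 + 0.12·0 + 0.44·h(E) + 0.2·h(D)
Solving: h(E) = 0.3566, h(D) = 0.4961.
Starting from E, the probability is 0.3566.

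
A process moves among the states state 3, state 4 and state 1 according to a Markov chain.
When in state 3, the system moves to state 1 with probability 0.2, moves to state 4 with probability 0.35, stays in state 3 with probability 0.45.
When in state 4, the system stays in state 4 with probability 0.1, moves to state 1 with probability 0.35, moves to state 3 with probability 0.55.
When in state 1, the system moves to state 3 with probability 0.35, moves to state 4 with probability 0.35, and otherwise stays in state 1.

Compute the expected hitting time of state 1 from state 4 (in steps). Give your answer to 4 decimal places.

3.6364

Let t(s) be the expected number of steps to first reach state 1 from state s, with t(state 1) = 0. Conditioning on the first step:
t(state 3) = 1 + 0.45·t(state 3) + 0.35·t(state 4)
t(state 4) = 1 + 0.55·t(state 3) + 0.1·t(state 4)
Solving: t(state 3) = 4.1322, t(state 4) = 3.6364.
Expected steps from state 4 to state 1: 3.6364.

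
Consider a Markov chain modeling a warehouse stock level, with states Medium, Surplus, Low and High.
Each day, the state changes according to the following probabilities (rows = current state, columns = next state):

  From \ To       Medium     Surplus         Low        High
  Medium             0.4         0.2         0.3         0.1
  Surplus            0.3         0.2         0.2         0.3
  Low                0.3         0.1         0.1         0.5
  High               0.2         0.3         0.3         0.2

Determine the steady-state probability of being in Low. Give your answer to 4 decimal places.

Let the stationary distribution be π with π = πP and π_1 + π_2 + π_3 + π_4 = 1.
π_1 = 0.4·π_1 + 0.3·π_2 + 0.3·π_3 + 0.2·π_4
π_2 = 0.2·π_1 + 0.2·π_2 + 0.1·π_3 + 0.3·π_4
π_3 = 0.3·π_1 + 0.2·π_2 + 0.1·π_3 + 0.3·π_4
Solving with the normalization constraint gives π = (0.3045, 0.2027, 0.2331, 0.2598).
So the stationary probability of Low is 0.2331.

0.2331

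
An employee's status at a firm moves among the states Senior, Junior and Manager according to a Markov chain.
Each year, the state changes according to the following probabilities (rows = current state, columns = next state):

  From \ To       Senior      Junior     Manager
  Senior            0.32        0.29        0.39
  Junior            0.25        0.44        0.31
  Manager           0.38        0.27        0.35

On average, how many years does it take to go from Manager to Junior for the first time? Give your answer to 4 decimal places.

3.6079

Let t(s) be the expected number of years to first reach Junior from state s, with t(Junior) = 0. Conditioning on the first year:
t(Senior) = 1 + 0.32·t(Senior) + 0.39·t(Manager)
t(Manager) = 1 + 0.38·t(Senior) + 0.35·t(Manager)
Solving: t(Senior) = 3.5398, t(Manager) = 3.6079.
Expected years from Manager to Junior: 3.6079.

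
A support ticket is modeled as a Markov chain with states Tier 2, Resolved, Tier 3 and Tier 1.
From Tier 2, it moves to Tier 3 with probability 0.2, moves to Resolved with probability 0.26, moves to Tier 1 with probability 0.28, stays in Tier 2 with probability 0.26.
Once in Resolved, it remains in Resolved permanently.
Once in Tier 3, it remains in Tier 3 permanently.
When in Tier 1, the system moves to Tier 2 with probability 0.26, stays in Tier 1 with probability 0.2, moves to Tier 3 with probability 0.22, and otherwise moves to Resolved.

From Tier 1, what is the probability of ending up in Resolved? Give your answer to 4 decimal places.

0.5863

Let h(s) be the probability of absorption at Resolved starting from transient state s. Then h(Resolved) = 1 and h(Tier 3) = 0. By first-step analysis:
h(Tier 2) = 0.26·h(Tier 2) + 0.26·1 + 0.2·0 + 0.28·h(Tier 1)
h(Tier 1) = 0.26·h(Tier 2) + 0.32·1 + 0.22·0 + 0.2·h(Tier 1)
Solving: h(Tier 2) = 0.5732, h(Tier 1) = 0.5863.
Starting from Tier 1, the probability is 0.5863.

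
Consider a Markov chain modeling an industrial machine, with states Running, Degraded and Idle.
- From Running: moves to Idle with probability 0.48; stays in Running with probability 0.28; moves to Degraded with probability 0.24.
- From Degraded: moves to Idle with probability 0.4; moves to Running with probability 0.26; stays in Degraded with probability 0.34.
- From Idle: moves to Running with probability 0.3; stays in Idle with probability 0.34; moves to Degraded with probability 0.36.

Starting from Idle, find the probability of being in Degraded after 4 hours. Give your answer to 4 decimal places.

Propagate the distribution vector 4 hours from Idle.
After 0 hours: (0.0000, 0.0000, 1.0000)
After 1 hour: (0.3000, 0.3600, 0.3400)
After 2 hours: (0.2796, 0.3168, 0.4036)
After 3 hours: (0.2817, 0.3201, 0.3982)
After 4 hours: (0.2816, 0.3198, 0.3986)
P(in Degraded after 4 hours) = 0.3198

0.3198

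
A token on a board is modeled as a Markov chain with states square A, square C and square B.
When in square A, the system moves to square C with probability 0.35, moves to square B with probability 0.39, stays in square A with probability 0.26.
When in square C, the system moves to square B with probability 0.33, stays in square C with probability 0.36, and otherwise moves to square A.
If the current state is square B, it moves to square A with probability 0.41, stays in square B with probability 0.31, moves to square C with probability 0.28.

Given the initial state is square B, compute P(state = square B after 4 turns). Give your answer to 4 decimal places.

0.3429

Propagate the distribution vector 4 turns from square B.
After 0 turns: (0.0000, 0.0000, 1.0000)
After 1 turn: (0.4100, 0.2800, 0.3100)
After 2 turns: (0.3205, 0.3311, 0.3484)
After 3 turns: (0.3288, 0.3289, 0.3423)
After 4 turns: (0.3278, 0.3293, 0.3429)
P(in square B after 4 turns) = 0.3429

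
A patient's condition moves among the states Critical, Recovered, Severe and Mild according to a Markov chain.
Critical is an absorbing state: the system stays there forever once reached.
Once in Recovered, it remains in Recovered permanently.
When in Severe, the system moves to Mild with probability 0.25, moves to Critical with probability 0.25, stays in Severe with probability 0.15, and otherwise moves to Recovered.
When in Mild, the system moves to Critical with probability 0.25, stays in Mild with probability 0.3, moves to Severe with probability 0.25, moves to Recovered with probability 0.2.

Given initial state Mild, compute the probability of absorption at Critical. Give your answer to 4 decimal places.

Let h(s) be the probability of absorption at Critical starting from transient state s. Then h(Critical) = 1 and h(Recovered) = 0. By first-step analysis:
h(Severe) = 0.25·1 + 0.35·0 + 0.15·h(Severe) + 0.25·h(Mild)
h(Mild) = 0.25·1 + 0.2·0 + 0.25·h(Severe) + 0.3·h(Mild)
Solving: h(Severe) = 0.4460, h(Mild) = 0.5164.
Starting from Mild, the probability is 0.5164.

0.5164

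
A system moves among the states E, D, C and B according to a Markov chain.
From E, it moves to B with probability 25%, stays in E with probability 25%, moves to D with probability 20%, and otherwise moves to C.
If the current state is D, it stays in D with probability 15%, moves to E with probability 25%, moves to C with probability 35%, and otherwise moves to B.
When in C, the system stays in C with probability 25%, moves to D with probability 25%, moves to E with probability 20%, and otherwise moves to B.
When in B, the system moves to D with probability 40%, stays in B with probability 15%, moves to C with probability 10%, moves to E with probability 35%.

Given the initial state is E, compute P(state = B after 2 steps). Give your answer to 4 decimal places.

0.2400

Propagate the distribution vector 2 steps from E.
After 0 steps: (1.0000, 0.0000, 0.0000, 0.0000)
After 1 step: (0.2500, 0.2000, 0.3000, 0.2500)
After 2 steps: (0.2600, 0.2550, 0.2450, 0.2400)
P(in B after 2 steps) = 0.2400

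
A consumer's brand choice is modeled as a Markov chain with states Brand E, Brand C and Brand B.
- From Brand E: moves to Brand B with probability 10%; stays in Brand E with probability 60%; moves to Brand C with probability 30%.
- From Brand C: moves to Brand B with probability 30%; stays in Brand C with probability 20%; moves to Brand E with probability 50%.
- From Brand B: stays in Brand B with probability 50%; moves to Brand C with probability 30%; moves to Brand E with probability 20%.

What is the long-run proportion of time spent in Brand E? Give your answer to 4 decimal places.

0.4697

Let the stationary distribution be π with π = πP and π_1 + π_2 + π_3 = 1.
π_1 = 0.6·π_1 + 0.5·π_2 + 0.2·π_3
π_2 = 0.3·π_1 + 0.2·π_2 + 0.3·π_3
Solving with the normalization constraint gives π = (0.4697, 0.2727, 0.2576).
So the stationary probability of Brand E is 0.4697.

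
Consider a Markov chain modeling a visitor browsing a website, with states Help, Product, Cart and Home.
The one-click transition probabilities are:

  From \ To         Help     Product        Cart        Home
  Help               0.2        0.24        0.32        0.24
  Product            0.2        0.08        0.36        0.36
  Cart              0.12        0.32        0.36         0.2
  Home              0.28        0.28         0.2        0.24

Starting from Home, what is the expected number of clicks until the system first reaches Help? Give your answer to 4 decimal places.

Let t(s) be the expected number of clicks to first reach Help from state s, with t(Help) = 0. Conditioning on the first click:
t(Product) = 1 + 0.08·t(Product) + 0.36·t(Cart) + 0.36·t(Home)
t(Cart) = 1 + 0.32·t(Product) + 0.36·t(Cart) + 0.2·t(Home)
t(Home) = 1 + 0.28·t(Product) + 0.2·t(Cart) + 0.24·t(Home)
Solving: t(Product) = 5.0802, t(Cart) = 5.5556, t(Home) = 4.6494.
Expected clicks from Home to Help: 4.6494.

4.6494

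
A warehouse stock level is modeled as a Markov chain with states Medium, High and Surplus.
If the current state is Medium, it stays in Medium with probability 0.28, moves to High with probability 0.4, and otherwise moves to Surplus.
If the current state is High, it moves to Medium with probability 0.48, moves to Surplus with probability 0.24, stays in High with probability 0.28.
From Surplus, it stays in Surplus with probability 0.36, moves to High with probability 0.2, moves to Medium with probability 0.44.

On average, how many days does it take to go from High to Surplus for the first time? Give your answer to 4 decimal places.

Let t(s) be the expected number of days to first reach Surplus from state s, with t(Surplus) = 0. Conditioning on the first day:
t(Medium) = 1 + 0.28·t(Medium) + 0.4·t(High)
t(High) = 1 + 0.48·t(Medium) + 0.28·t(High)
Solving: t(Medium) = 3.4314, t(High) = 3.6765.
Expected days from High to Surplus: 3.6765.

3.6765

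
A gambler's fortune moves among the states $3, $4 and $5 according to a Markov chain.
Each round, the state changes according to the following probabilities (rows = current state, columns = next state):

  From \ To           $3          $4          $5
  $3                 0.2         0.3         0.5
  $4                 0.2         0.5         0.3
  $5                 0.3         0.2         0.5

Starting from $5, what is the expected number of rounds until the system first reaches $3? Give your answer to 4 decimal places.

Let t(s) be the expected number of rounds to first reach $3 from state s, with t($3) = 0. Conditioning on the first round:
t($4) = 1 + 0.5·t($4) + 0.3·t($5)
t($5) = 1 + 0.2·t($4) + 0.5·t($5)
Solving: t($4) = 4.2105, t($5) = 3.6842.
Expected rounds from $5 to $3: 3.6842.

3.6842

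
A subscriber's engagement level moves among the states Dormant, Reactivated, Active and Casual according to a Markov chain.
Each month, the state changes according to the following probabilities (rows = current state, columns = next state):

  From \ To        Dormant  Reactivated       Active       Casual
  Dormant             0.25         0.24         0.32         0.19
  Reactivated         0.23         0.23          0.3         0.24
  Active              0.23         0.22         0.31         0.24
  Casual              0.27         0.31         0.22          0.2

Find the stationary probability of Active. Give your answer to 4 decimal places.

Let the stationary distribution be π with π = πP and π_1 + π_2 + π_3 + π_4 = 1.
π_1 = 0.25·π_1 + 0.23·π_2 + 0.23·π_3 + 0.27·π_4
π_2 = 0.24·π_1 + 0.23·π_2 + 0.22·π_3 + 0.31·π_4
π_3 = 0.32·π_1 + 0.3·π_2 + 0.31·π_3 + 0.22·π_4
Solving with the normalization constraint gives π = (0.2436, 0.2471, 0.2903, 0.2191).
So the stationary probability of Active is 0.2903.

0.2903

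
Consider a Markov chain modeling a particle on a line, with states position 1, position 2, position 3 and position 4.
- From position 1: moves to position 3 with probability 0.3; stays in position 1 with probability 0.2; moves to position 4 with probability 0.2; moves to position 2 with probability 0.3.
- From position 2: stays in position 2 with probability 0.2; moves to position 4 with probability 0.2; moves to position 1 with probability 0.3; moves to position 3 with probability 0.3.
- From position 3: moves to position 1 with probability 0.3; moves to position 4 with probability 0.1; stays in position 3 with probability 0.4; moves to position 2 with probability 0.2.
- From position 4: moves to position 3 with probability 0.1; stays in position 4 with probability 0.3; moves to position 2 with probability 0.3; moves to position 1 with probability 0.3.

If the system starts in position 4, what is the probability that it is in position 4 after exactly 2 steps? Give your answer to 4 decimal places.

Propagate the distribution vector 2 steps from position 4.
After 0 steps: (0.0000, 0.0000, 0.0000, 1.0000)
After 1 step: (0.3000, 0.3000, 0.1000, 0.3000)
After 2 steps: (0.2700, 0.2600, 0.2500, 0.2200)
P(in position 4 after 2 steps) = 0.2200

0.2200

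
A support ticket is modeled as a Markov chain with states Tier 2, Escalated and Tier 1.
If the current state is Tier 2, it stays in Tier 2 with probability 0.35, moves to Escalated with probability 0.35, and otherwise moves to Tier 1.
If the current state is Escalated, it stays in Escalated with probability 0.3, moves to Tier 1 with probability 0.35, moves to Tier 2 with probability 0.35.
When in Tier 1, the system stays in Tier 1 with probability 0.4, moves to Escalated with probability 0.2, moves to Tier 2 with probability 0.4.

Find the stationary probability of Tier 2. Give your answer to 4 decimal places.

Let the stationary distribution be π with π = πP and π_1 + π_2 + π_3 = 1.
π_1 = 0.35·π_1 + 0.35·π_2 + 0.4·π_3
π_2 = 0.35·π_1 + 0.3·π_2 + 0.2·π_3
Solving with the normalization constraint gives π = (0.3675, 0.2835, 0.3491).
So the stationary probability of Tier 2 is 0.3675.

0.3675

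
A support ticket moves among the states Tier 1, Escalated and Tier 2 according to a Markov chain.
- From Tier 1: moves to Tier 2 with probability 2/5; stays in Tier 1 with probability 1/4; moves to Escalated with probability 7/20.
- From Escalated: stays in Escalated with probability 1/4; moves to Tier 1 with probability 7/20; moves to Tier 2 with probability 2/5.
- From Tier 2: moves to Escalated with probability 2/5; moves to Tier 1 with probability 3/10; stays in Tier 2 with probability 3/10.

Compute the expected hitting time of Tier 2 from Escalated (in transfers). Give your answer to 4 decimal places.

2.5000

Let t(s) be the expected number of transfers to first reach Tier 2 from state s, with t(Tier 2) = 0. Conditioning on the first transfer:
t(Tier 1) = 1 + 0.25·t(Tier 1) + 0.35·t(Escalated)
t(Escalated) = 1 + 0.35·t(Tier 1) + 0.25·t(Escalated)
Solving: t(Tier 1) = 2.5000, t(Escalated) = 2.5000.
Expected transfers from Escalated to Tier 2: 2.5000.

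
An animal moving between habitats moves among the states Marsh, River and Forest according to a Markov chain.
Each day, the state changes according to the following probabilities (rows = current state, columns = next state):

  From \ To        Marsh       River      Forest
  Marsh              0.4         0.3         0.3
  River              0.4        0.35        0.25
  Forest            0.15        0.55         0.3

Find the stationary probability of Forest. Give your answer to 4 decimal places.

Let the stationary distribution be π with π = πP and π_1 + π_2 + π_3 = 1.
π_1 = 0.4·π_1 + 0.4·π_2 + 0.15·π_3
π_2 = 0.3·π_1 + 0.35·π_2 + 0.55·π_3
Solving with the normalization constraint gives π = (0.3299, 0.3896, 0.2805).
So the stationary probability of Forest is 0.2805.

0.2805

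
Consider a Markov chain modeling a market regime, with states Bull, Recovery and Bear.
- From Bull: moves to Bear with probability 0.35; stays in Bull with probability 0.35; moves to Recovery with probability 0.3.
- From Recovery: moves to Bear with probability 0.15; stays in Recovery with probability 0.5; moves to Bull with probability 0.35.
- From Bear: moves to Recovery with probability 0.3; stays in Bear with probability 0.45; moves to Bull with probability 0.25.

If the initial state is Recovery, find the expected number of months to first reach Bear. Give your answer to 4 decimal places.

4.5455

Let t(s) be the expected number of months to first reach Bear from state s, with t(Bear) = 0. Conditioning on the first month:
t(Bull) = 1 + 0.35·t(Bull) + 0.3·t(Recovery)
t(Recovery) = 1 + 0.35·t(Bull) + 0.5·t(Recovery)
Solving: t(Bull) = 3.6364, t(Recovery) = 4.5455.
Expected months from Recovery to Bear: 4.5455.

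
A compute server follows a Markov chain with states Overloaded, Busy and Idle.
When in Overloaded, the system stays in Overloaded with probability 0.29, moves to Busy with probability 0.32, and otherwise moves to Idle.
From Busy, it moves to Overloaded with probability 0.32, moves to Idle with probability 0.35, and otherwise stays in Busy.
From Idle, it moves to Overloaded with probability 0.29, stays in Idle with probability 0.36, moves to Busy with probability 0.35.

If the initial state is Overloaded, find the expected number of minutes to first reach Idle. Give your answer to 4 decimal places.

2.6520

Let t(s) be the expected number of minutes to first reach Idle from state s, with t(Idle) = 0. Conditioning on the first minute:
t(Overloaded) = 1 + 0.29·t(Overloaded) + 0.32·t(Busy)
t(Busy) = 1 + 0.32·t(Overloaded) + 0.33·t(Busy)
Solving: t(Overloaded) = 2.6520, t(Busy) = 2.7592.
Expected minutes from Overloaded to Idle: 2.6520.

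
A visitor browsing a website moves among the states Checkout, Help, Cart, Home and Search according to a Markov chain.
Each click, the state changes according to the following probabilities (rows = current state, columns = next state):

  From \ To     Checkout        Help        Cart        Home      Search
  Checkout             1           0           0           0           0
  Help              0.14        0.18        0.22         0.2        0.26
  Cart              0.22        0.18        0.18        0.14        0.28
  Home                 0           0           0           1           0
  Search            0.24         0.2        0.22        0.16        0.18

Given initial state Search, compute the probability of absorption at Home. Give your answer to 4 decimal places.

0.4301

Let h(s) be the probability of absorption at Home starting from transient state s. Then h(Home) = 1 and h(Checkout) = 0. By first-step analysis:
h(Help) = 0.14·0 + 0.18·h(Help) + 0.22·h(Cart) + 0.2·1 + 0.26·h(Search)
h(Cart) = 0.22·0 + 0.18·h(Help) + 0.18·h(Cart) + 0.14·1 + 0.28·h(Search)
h(Search) = 0.24·0 + 0.2·h(Help) + 0.22·h(Cart) + 0.16·1 + 0.18·h(Search)
Solving: h(Help) = 0.4946, h(Cart) = 0.4262, h(Search) = 0.4301.
Starting from Search, the probability is 0.4301.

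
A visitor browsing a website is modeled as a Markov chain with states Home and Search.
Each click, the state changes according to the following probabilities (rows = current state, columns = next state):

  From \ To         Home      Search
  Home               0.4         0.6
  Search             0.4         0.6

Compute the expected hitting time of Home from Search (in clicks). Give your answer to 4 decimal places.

2.5000

Let t(s) be the expected number of clicks to first reach Home from state s, with t(Home) = 0. Conditioning on the first click:
t(Search) = 1 + 0.6·t(Search)
Solving: t(Search) = 2.5000.
Expected clicks from Search to Home: 2.5000.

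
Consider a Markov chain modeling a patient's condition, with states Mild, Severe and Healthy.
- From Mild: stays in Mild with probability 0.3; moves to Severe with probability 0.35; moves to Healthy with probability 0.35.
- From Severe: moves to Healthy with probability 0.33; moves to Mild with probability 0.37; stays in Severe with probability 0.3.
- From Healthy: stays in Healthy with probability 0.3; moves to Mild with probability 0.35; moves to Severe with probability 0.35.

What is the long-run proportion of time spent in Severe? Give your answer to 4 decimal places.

Let the stationary distribution be π with π = πP and π_1 + π_2 + π_3 = 1.
π_1 = 0.3·π_1 + 0.37·π_2 + 0.35·π_3
π_2 = 0.35·π_1 + 0.3·π_2 + 0.35·π_3
Solving with the normalization constraint gives π = (0.3397, 0.3333, 0.3270).
So the stationary probability of Severe is 0.3333.

0.3333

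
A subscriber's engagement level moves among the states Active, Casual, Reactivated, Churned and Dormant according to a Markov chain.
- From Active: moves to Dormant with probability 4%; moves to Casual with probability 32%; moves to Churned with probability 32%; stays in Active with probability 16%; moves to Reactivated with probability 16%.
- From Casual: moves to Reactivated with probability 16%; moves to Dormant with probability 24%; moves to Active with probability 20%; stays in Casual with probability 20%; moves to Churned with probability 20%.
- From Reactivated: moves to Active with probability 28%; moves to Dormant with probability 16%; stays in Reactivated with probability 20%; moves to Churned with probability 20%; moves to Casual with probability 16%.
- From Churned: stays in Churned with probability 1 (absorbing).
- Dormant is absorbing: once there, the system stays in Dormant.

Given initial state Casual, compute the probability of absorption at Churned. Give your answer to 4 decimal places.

Let h(s) be the probability of absorption at Churned starting from transient state s. Then h(Churned) = 1 and h(Dormant) = 0. By first-step analysis:
h(Active) = 0.16·h(Active) + 0.32·h(Casual) + 0.16·h(Reactivated) + 0.32·1 + 0.04·0
h(Casual) = 0.2·h(Active) + 0.2·h(Casual) + 0.16·h(Reactivated) + 0.2·1 + 0.24·0
h(Reactivated) = 0.28·h(Active) + 0.16·h(Casual) + 0.2·h(Reactivated) + 0.2·1 + 0.16·0
Solving: h(Active) = 0.7050, h(Casual) = 0.5475, h(Reactivated) = 0.6063.
Starting from Casual, the probability is 0.5475.

0.5475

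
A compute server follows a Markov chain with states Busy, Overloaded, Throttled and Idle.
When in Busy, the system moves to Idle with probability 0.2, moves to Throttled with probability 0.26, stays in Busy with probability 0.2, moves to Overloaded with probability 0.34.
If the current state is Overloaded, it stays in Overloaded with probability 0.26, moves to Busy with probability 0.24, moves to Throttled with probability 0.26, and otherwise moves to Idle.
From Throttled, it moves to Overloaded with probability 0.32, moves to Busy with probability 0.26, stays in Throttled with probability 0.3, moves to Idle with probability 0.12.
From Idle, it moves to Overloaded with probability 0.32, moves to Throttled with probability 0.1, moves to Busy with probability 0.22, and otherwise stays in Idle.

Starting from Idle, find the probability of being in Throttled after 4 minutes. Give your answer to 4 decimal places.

Propagate the distribution vector 4 minutes from Idle.
After 0 minutes: (0.0000, 0.0000, 0.0000, 1.0000)
After 1 minute: (0.2200, 0.3200, 0.1000, 0.3600)
After 2 minutes: (0.2260, 0.3052, 0.2064, 0.2624)
After 3 minutes: (0.2298, 0.3062, 0.2263, 0.2377)
After 4 minutes: (0.2306, 0.3062, 0.2310, 0.2322)
P(in Throttled after 4 minutes) = 0.2310

0.2310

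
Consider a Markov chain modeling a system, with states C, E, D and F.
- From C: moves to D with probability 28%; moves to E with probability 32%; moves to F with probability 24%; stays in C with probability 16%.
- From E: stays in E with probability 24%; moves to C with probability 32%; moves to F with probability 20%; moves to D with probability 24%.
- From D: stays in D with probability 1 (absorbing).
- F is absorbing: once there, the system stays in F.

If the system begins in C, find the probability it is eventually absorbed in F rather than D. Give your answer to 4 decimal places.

0.4597

Let h(s) be the probability of absorption at F starting from transient state s. Then h(F) = 1 and h(D) = 0. By first-step analysis:
h(C) = 0.16·h(C) + 0.32·h(E) + 0.28·0 + 0.24·1
h(E) = 0.32·h(C) + 0.24·h(E) + 0.24·0 + 0.2·1
Solving: h(C) = 0.4597, h(E) = 0.4567.
Starting from C, the probability is 0.4597.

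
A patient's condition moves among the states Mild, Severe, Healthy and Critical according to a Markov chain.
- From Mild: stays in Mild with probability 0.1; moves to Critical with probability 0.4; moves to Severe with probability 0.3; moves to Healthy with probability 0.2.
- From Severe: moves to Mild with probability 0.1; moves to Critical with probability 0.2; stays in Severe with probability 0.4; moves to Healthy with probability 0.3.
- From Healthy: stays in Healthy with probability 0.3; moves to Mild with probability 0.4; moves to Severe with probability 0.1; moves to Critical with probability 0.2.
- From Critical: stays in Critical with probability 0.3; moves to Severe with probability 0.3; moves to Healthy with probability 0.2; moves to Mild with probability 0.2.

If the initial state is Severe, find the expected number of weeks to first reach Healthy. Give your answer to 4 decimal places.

Let t(s) be the expected number of weeks to first reach Healthy from state s, with t(Healthy) = 0. Conditioning on the first week:
t(Mild) = 1 + 0.1·t(Mild) + 0.3·t(Severe) + 0.4·t(Critical)
t(Severe) = 1 + 0.1·t(Mild) + 0.4·t(Severe) + 0.2·t(Critical)
t(Critical) = 1 + 0.2·t(Mild) + 0.3·t(Severe) + 0.3·t(Critical)
Solving: t(Mild) = 4.2857, t(Severe) = 3.8095, t(Critical) = 4.2857.
Expected weeks from Severe to Healthy: 3.8095.

3.8095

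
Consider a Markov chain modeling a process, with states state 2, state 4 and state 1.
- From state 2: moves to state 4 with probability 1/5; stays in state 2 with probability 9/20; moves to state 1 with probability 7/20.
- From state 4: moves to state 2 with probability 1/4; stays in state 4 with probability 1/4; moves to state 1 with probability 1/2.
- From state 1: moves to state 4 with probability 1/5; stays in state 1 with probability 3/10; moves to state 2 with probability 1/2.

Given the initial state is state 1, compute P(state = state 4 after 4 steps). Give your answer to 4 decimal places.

0.2105

Propagate the distribution vector 4 steps from state 1.
After 0 steps: (0.0000, 0.0000, 1.0000)
After 1 step: (0.5000, 0.2000, 0.3000)
After 2 steps: (0.4250, 0.2100, 0.3650)
After 3 steps: (0.4263, 0.2105, 0.3633)
After 4 steps: (0.4261, 0.2105, 0.3634)
P(in state 4 after 4 steps) = 0.2105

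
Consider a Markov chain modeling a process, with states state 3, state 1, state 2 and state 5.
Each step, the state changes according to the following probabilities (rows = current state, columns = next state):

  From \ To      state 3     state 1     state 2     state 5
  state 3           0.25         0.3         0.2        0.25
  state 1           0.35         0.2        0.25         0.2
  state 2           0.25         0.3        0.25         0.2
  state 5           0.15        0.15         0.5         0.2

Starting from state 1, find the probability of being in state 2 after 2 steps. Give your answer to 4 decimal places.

Propagate the distribution vector 2 steps from state 1.
After 0 steps: (0.0000, 1.0000, 0.0000, 0.0000)
After 1 step: (0.3500, 0.2000, 0.2500, 0.2000)
After 2 steps: (0.2500, 0.2500, 0.2825, 0.2175)
P(in state 2 after 2 steps) = 0.2825

0.2825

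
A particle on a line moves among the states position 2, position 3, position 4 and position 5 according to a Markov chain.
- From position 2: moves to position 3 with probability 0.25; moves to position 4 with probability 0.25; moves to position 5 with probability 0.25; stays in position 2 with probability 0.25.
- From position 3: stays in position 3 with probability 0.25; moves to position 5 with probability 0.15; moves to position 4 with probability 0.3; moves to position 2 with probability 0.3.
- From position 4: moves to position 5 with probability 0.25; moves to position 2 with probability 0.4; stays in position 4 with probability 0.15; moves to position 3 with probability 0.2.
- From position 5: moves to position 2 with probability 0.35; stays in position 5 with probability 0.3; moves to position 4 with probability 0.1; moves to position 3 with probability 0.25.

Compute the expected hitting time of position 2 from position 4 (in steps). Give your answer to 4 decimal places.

2.7345

Let t(s) be the expected number of steps to first reach position 2 from state s, with t(position 2) = 0. Conditioning on the first step:
t(position 3) = 1 + 0.25·t(position 3) + 0.3·t(position 4) + 0.15·t(position 5)
t(position 4) = 1 + 0.2·t(position 3) + 0.15·t(position 4) + 0.25·t(position 5)
t(position 5) = 1 + 0.25·t(position 3) + 0.1·t(position 4) + 0.3·t(position 5)
Solving: t(position 3) = 3.0056, t(position 4) = 2.7345, t(position 5) = 2.8927.
Expected steps from position 4 to position 2: 2.7345.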